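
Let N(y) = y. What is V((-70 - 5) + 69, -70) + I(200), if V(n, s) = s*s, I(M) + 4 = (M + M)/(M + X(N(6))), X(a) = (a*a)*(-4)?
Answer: 34322/7 ≈ 4903.1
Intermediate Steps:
X(a) = -4*a**2 (X(a) = a**2*(-4) = -4*a**2)
I(M) = -4 + 2*M/(-144 + M) (I(M) = -4 + (M + M)/(M - 4*6**2) = -4 + (2*M)/(M - 4*36) = -4 + (2*M)/(M - 144) = -4 + (2*M)/(-144 + M) = -4 + 2*M/(-144 + M))
V(n, s) = s**2
V((-70 - 5) + 69, -70) + I(200) = (-70)**2 + 2*(288 - 1*200)/(-144 + 200) = 4900 + 2*(288 - 200)/56 = 4900 + 2*(1/56)*88 = 4900 + 22/7 = 34322/7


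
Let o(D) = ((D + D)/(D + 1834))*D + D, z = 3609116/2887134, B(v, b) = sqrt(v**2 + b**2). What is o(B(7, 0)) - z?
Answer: 2203218031/379658121 ≈ 5.8032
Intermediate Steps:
B(v, b) = sqrt(b**2 + v**2)
z = 1804558/1443567 (z = 3609116*(1/2887134) = 1804558/1443567 ≈ 1.2501)
o(D) = D + 2*D**2/(1834 + D) (o(D) = ((2*D)/(1834 + D))*D + D = (2*D/(1834 + D))*D + D = 2*D**2/(1834 + D) + D = D + 2*D**2/(1834 + D))
o(B(7, 0)) - z = sqrt(0**2 + 7**2)*(1834 + 3*sqrt(0**2 + 7**2))/(1834 + sqrt(0**2 + 7**2)) - 1*1804558/1443567 = sqrt(0 + 49)*(1834 + 3*sqrt(0 + 49))/(1834 + sqrt(0 + 49)) - 1804558/1443567 = sqrt(49)*(1834 + 3*sqrt(49))/(1834 + sqrt(49)) - 1804558/1443567 = 7*(1834 + 3*7)/(1834 + 7) - 1804558/1443567 = 7*(1834 + 21)/1841 - 1804558/1443567 = 7*(1/1841)*1855 - 1804558/1443567 = 1855/263 - 1804558/1443567 = 2203218031/379658121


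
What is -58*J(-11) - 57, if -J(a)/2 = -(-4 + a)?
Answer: 1683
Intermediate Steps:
J(a) = -8 + 2*a (J(a) = -(-2)*(-4 + a) = -2*(4 - a) = -8 + 2*a)
-58*J(-11) - 57 = -58*(-8 + 2*(-11)) - 57 = -58*(-8 - 22) - 57 = -58*(-30) - 57 = 1740 - 57 = 1683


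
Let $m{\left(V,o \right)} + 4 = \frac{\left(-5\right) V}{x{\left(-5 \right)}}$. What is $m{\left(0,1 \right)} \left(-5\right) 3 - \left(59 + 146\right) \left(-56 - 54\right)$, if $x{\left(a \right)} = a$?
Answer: $22610$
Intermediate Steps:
$m{\left(V,o \right)} = -4 + V$ ($m{\left(V,o \right)} = -4 + \frac{\left(-5\right) V}{-5} = -4 + - 5 V \left(- \frac{1}{5}\right) = -4 + V$)
$m{\left(0,1 \right)} \left(-5\right) 3 - \left(59 + 146\right) \left(-56 - 54\right) = \left(-4 + 0\right) \left(-5\right) 3 - \left(59 + 146\right) \left(-56 - 54\right) = \left(-4\right) \left(-5\right) 3 - 205 \left(-110\right) = 20 \cdot 3 - -22550 = 60 + 22550 = 22610$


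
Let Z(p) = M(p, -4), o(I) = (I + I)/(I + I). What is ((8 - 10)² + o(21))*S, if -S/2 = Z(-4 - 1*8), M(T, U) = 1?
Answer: -10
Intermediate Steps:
o(I) = 1 (o(I) = (2*I)/((2*I)) = (2*I)*(1/(2*I)) = 1)
Z(p) = 1
S = -2 (S = -2*1 = -2)
((8 - 10)² + o(21))*S = ((8 - 10)² + 1)*(-2) = ((-2)² + 1)*(-2) = (4 + 1)*(-2) = 5*(-2) = -10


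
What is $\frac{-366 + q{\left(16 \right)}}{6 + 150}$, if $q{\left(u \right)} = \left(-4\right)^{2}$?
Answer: $- \frac{175}{78} \approx -2.2436$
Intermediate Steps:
$q{\left(u \right)} = 16$
$\frac{-366 + q{\left(16 \right)}}{6 + 150} = \frac{-366 + 16}{6 + 150} = - \frac{350}{156} = \left(-350\right) \frac{1}{156} = - \frac{175}{78}$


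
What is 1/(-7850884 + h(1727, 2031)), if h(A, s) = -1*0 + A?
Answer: -1/7849157 ≈ -1.2740e-7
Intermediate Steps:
h(A, s) = A (h(A, s) = 0 + A = A)
1/(-7850884 + h(1727, 2031)) = 1/(-7850884 + 1727) = 1/(-7849157) = -1/7849157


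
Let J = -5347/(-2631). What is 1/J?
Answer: 2631/5347 ≈ 0.49205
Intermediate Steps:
J = 5347/2631 (J = -5347*(-1/2631) = 5347/2631 ≈ 2.0323)
1/J = 1/(5347/2631) = 2631/5347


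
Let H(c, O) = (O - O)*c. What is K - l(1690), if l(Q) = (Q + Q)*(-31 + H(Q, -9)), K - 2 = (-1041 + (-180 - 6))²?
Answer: 1610311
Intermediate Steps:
H(c, O) = 0 (H(c, O) = 0*c = 0)
K = 1505531 (K = 2 + (-1041 + (-180 - 6))² = 2 + (-1041 - 186)² = 2 + (-1227)² = 2 + 1505529 = 1505531)
l(Q) = -62*Q (l(Q) = (Q + Q)*(-31 + 0) = (2*Q)*(-31) = -62*Q)
K - l(1690) = 1505531 - (-62)*1690 = 1505531 - 1*(-104780) = 1505531 + 104780 = 1610311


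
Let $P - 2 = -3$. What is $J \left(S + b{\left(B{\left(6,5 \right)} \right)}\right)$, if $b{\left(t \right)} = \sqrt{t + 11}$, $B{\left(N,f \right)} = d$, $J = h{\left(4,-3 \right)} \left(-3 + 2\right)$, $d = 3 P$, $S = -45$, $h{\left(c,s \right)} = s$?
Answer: $-135 + 6 \sqrt{2} \approx -126.51$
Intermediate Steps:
$P = -1$ ($P = 2 - 3 = -1$)
$d = -3$ ($d = 3 \left(-1\right) = -3$)
$J = 3$ ($J = - 3 \left(-3 + 2\right) = \left(-3\right) \left(-1\right) = 3$)
$B{\left(N,f \right)} = -3$
$b{\left(t \right)} = \sqrt{11 + t}$
$J \left(S + b{\left(B{\left(6,5 \right)} \right)}\right) = 3 \left(-45 + \sqrt{11 - 3}\right) = 3 \left(-45 + \sqrt{8}\right) = 3 \left(-45 + 2 \sqrt{2}\right) = -135 + 6 \sqrt{2}$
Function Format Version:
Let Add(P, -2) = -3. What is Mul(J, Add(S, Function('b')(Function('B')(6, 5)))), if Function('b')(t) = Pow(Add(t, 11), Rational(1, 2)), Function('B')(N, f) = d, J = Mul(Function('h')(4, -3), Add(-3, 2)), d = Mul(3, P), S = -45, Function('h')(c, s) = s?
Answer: Add(-135, Mul(6, Pow(2, Rational(1, 2)))) ≈ -126.51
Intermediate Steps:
P = -1 (P = Add(2, -3) = -1)
d = -3 (d = Mul(3, -1) = -3)
J = 3 (J = Mul(-3, Add(-3, 2)) = Mul(-3, -1) = 3)
Function('B')(N, f) = -3
Function('b')(t) = Pow(Add(11, t), Rational(1, 2))
Mul(J, Add(S, Function('b')(Function('B')(6, 5)))) = Mul(3, Add(-45, Pow(Add(11, -3), Rational(1, 2)))) = Mul(3, Add(-45, Pow(8, Rational(1, 2)))) = Mul(3, Add(-45, Mul(2, Pow(2, Rational(1, 2))))) = Add(-135, Mul(6, Pow(2, Rational(1, 2))))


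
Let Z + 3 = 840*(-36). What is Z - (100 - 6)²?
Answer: -39079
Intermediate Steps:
Z = -30243 (Z = -3 + 840*(-36) = -3 - 30240 = -30243)
Z - (100 - 6)² = -30243 - (100 - 6)² = -30243 - 1*94² = -30243 - 1*8836 = -30243 - 8836 = -39079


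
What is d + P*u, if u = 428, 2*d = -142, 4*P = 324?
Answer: 34597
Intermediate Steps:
P = 81 (P = (1/4)*324 = 81)
d = -71 (d = (1/2)*(-142) = -71)
d + P*u = -71 + 81*428 = -71 + 34668 = 34597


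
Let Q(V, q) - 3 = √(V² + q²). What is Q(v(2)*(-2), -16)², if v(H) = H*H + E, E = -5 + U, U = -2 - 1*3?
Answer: 529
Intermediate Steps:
U = -5 (U = -2 - 3 = -5)
E = -10 (E = -5 - 5 = -10)
v(H) = -10 + H² (v(H) = H*H - 10 = H² - 10 = -10 + H²)
Q(V, q) = 3 + √(V² + q²)
Q(v(2)*(-2), -16)² = (3 + √(((-10 + 2²)*(-2))² + (-16)²))² = (3 + √(((-10 + 4)*(-2))² + 256))² = (3 + √((-6*(-2))² + 256))² = (3 + √(12² + 256))² = (3 + √(144 + 256))² = (3 + √400)² = (3 + 20)² = 23² = 529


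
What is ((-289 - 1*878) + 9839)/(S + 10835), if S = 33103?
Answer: 4336/21969 ≈ 0.19737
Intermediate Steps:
((-289 - 1*878) + 9839)/(S + 10835) = ((-289 - 1*878) + 9839)/(33103 + 10835) = ((-289 - 878) + 9839)/43938 = (-1167 + 9839)*(1/43938) = 8672*(1/43938) = 4336/21969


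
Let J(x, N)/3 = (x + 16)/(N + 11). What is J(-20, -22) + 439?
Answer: 4841/11 ≈ 440.09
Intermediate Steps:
J(x, N) = 3*(16 + x)/(11 + N) (J(x, N) = 3*((x + 16)/(N + 11)) = 3*((16 + x)/(11 + N)) = 3*(16 + x)/(11 + N))
J(-20, -22) + 439 = 3*(16 - 20)/(11 - 22) + 439 = 3*(-4)/(-11) + 439 = 3*(-1/11)*(-4) + 439 = 12/11 + 439 = 4841/11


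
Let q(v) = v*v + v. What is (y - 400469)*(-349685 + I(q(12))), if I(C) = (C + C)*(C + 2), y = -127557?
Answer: 158613202114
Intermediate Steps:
q(v) = v + v² (q(v) = v² + v = v + v²)
I(C) = 2*C*(2 + C) (I(C) = (2*C)*(2 + C) = 2*C*(2 + C))
(y - 400469)*(-349685 + I(q(12))) = (-127557 - 400469)*(-349685 + 2*(12*(1 + 12))*(2 + 12*(1 + 12))) = -528026*(-349685 + 2*(12*13)*(2 + 12*13)) = -528026*(-349685 + 2*156*(2 + 156)) = -528026*(-349685 + 2*156*158) = -528026*(-349685 + 49296) = -528026*(-300389) = 158613202114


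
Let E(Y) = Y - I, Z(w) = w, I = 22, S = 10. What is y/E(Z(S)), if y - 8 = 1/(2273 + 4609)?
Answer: -55057/82584 ≈ -0.66668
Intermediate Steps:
E(Y) = -22 + Y (E(Y) = Y - 1*22 = Y - 22 = -22 + Y)
y = 55057/6882 (y = 8 + 1/(2273 + 4609) = 8 + 1/6882 = 55057/6882 ≈ 8.0002)
y/E(Z(S)) = 55057/(6882*(-22 + 10)) = (55057/6882)/(-12) = (55057/6882)*(-1/12) = -55057/82584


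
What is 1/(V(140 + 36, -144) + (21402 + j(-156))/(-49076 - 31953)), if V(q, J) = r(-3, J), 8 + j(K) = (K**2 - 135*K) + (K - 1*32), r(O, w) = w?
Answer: -81029/11734778 ≈ -0.0069050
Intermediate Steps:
j(K) = -40 + K**2 - 134*K (j(K) = -8 + ((K**2 - 135*K) + (K - 1*32)) = -8 + ((K**2 - 135*K) + (K - 32)) = -8 + ((K**2 - 135*K) + (-32 + K)) = -8 + (-32 + K**2 - 134*K) = -40 + K**2 - 134*K)
V(q, J) = J
1/(V(140 + 36, -144) + (21402 + j(-156))/(-49076 - 31953)) = 1/(-144 + (21402 + (-40 + (-156)**2 - 134*(-156)))/(-49076 - 31953)) = 1/(-144 + (21402 + (-40 + 24336 + 20904))/(-81029)) = 1/(-144 + (21402 + 45200)*(-1/81029)) = 1/(-144 + 66602*(-1/81029)) = 1/(-144 - 66602/81029) = 1/(-11734778/81029) = -81029/11734778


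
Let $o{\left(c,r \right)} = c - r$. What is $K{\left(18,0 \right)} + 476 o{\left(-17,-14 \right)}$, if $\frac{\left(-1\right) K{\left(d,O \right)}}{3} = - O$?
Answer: $-1428$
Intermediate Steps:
$K{\left(d,O \right)} = 3 O$ ($K{\left(d,O \right)} = - 3 \left(- O\right) = 3 O$)
$K{\left(18,0 \right)} + 476 o{\left(-17,-14 \right)} = 3 \cdot 0 + 476 \left(-17 - -14\right) = 0 + 476 \left(-17 + 14\right) = 0 + 476 \left(-3\right) = 0 - 1428 = -1428$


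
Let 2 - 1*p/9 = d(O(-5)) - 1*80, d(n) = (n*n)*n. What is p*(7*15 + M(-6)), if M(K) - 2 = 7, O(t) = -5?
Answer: 212382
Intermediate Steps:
d(n) = n³ (d(n) = n²*n = n³)
M(K) = 9 (M(K) = 2 + 7 = 9)
p = 1863 (p = 18 - 9*((-5)³ - 1*80) = 18 - 9*(-125 - 80) = 18 - 9*(-205) = 18 + 1845 = 1863)
p*(7*15 + M(-6)) = 1863*(7*15 + 9) = 1863*(105 + 9) = 1863*114 = 212382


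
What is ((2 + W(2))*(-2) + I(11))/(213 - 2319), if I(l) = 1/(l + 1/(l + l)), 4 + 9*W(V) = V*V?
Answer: 475/255879 ≈ 0.0018563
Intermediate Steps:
W(V) = -4/9 + V²/9 (W(V) = -4/9 + (V*V)/9 = -4/9 + V²/9)
I(l) = 1/(l + 1/(2*l))
((2 + W(2))*(-2) + I(11))/(213 - 2319) = ((2 + (-4/9 + (⅑)*2²))*(-2) + 2*11/(1 + 2*11²))/(213 - 2319) = ((2 + (-4/9 + (⅑)*4))*(-2) + 2*11/(1 + 2*121))/(-2106) = ((2 + (-4/9 + 4/9))*(-2) + 2*11/(1 + 242))*(-1/2106) = ((2 + 0)*(-2) + 2*11/243)*(-1/2106) = (2*(-2) + 2*11*(1/243))*(-1/2106) = (-4 + 22/243)*(-1/2106) = -950/243*(-1/2106) = 475/255879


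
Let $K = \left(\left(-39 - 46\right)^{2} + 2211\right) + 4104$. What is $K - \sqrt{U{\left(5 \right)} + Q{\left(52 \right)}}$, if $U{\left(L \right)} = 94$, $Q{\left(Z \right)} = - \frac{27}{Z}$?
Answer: $13540 - \frac{\sqrt{63193}}{26} \approx 13530.0$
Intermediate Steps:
$K = 13540$ ($K = \left(\left(-85\right)^{2} + 2211\right) + 4104 = \left(7225 + 2211\right) + 4104 = 9436 + 4104 = 13540$)
$K - \sqrt{U{\left(5 \right)} + Q{\left(52 \right)}} = 13540 - \sqrt{94 - \frac{27}{52}} = 13540 - \sqrt{\frac{4861}{52}} = 13540 - \frac{\sqrt{63193}}{26}$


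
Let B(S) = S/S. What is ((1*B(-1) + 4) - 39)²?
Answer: 1156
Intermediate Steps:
B(S) = 1
((1*B(-1) + 4) - 39)² = ((1*1 + 4) - 39)² = ((1 + 4) - 39)² = (5 - 39)² = (-34)² = 1156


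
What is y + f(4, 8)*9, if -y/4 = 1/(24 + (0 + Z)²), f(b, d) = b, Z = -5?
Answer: 1760/49 ≈ 35.918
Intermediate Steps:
y = -4/49 (y = -4/(24 + (0 - 5)²) = -4/(24 + (-5)²) = -4/(24 + 25) = -4/49 ≈ -0.081633)
y + f(4, 8)*9 = -4/49 + 4*9 = -4/49 + 36 = 1760/49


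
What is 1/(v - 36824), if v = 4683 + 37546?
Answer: 1/5405 ≈ 0.00018501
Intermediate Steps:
v = 42229
1/(v - 36824) = 1/(42229 - 36824) = 1/5405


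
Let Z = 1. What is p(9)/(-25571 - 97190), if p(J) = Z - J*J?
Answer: 80/122761 ≈ 0.00065167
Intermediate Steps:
p(J) = 1 - J² (p(J) = 1 - J*J = 1 - J²)
p(9)/(-25571 - 97190) = (1 - 1*9²)/(-25571 - 97190) = (1 - 1*81)/(-122761) = (1 - 81)*(-1/122761) = -80*(-1/122761) = 80/122761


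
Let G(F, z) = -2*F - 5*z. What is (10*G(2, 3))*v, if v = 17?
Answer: -3230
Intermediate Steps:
G(F, z) = -5*z - 2*F
(10*G(2, 3))*v = (10*(-5*3 - 2*2))*17 = (10*(-15 - 4))*17 = (10*(-19))*17 = -190*17 = -3230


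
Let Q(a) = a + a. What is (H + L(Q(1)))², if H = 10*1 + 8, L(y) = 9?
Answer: 729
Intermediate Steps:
Q(a) = 2*a
H = 18 (H = 10 + 8 = 18)
(H + L(Q(1)))² = (18 + 9)² = 27² = 729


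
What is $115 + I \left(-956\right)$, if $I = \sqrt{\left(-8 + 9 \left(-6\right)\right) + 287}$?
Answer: $-14225$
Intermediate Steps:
$I = 15$ ($I = \sqrt{\left(-8 - 54\right) + 287} = \sqrt{-62 + 287} = \sqrt{225} = 15$)
$115 + I \left(-956\right) = 115 + 15 \left(-956\right) = 115 - 14340 = -14225$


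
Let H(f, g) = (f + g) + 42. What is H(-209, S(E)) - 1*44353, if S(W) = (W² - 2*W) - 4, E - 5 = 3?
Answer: -44476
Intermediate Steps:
E = 8 (E = 5 + 3 = 8)
S(W) = -4 + W² - 2*W
H(f, g) = 42 + f + g
H(-209, S(E)) - 1*44353 = (42 - 209 + (-4 + 8² - 2*8)) - 1*44353 = (42 - 209 + (-4 + 64 - 16)) - 44353 = (42 - 209 + 44) - 44353 = -123 - 44353 = -44476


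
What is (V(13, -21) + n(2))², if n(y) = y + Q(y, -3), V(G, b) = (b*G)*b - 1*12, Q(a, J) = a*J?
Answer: 32684089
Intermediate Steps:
Q(a, J) = J*a
V(G, b) = -12 + G*b² (V(G, b) = (G*b)*b - 12 = G*b² - 12 = -12 + G*b²)
n(y) = -2*y (n(y) = y - 3*y = -2*y)
(V(13, -21) + n(2))² = ((-12 + 13*(-21)²) - 2*2)² = ((-12 + 13*441) - 4)² = ((-12 + 5733) - 4)² = (5721 - 4)² = 5717² = 32684089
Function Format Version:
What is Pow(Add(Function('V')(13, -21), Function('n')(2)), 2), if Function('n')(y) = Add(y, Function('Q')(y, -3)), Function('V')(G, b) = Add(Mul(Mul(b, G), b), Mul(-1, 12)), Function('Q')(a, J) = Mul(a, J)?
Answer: 32684089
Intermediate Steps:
Function('Q')(a, J) = Mul(J, a)
Function('V')(G, b) = Add(-12, Mul(G, Pow(b, 2))) (Function('V')(G, b) = Add(Mul(Mul(G, b), b), -12) = Add(Mul(G, Pow(b, 2)), -12) = Add(-12, Mul(G, Pow(b, 2))))
Function('n')(y) = Mul(-2, y) (Function('n')(y) = Add(y, Mul(-3, y)) = Mul(-2, y))
Pow(Add(Function('V')(13, -21), Function('n')(2)), 2) = Pow(Add(Add(-12, Mul(13, Pow(-21, 2))), Mul(-2, 2)), 2) = Pow(Add(Add(-12, Mul(13, 441)), -4), 2) = Pow(Add(Add(-12, 5733), -4), 2) = Pow(Add(5721, -4), 2) = Pow(5717, 2) = 32684089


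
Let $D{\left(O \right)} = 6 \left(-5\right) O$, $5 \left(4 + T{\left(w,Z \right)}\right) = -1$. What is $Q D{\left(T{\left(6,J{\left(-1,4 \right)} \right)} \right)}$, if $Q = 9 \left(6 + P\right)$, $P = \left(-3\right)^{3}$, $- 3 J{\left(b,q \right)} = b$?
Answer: $-23814$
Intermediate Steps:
$J{\left(b,q \right)} = - \frac{b}{3}$
$T{\left(w,Z \right)} = - \frac{21}{5}$ ($T{\left(w,Z \right)} = -4 + \frac{1}{5} \left(-1\right) = -4 - \frac{1}{5} = - \frac{21}{5}$)
$P = -27$
$D{\left(O \right)} = - 30 O$
$Q = -189$ ($Q = 9 \left(6 - 27\right) = 9 \left(-21\right) = -189$)
$Q D{\left(T{\left(6,J{\left(-1,4 \right)} \right)} \right)} = - 189 \left(\left(-30\right) \left(- \frac{21}{5}\right)\right) = \left(-189\right) 126 = -23814$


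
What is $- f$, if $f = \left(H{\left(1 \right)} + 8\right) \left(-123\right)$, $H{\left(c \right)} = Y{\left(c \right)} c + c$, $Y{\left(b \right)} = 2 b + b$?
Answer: $1476$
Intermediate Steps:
$Y{\left(b \right)} = 3 b$
$H{\left(c \right)} = c + 3 c^{2}$ ($H{\left(c \right)} = 3 c c + c = 3 c^{2} + c = c + 3 c^{2}$)
$f = -1476$ ($f = \left(1 \left(1 + 3 \cdot 1\right) + 8\right) \left(-123\right) = \left(1 \left(1 + 3\right) + 8\right) \left(-123\right) = \left(1 \cdot 4 + 8\right) \left(-123\right) = \left(4 + 8\right) \left(-123\right) = 12 \left(-123\right) = -1476$)
$- f = \left(-1\right) \left(-1476\right) = 1476$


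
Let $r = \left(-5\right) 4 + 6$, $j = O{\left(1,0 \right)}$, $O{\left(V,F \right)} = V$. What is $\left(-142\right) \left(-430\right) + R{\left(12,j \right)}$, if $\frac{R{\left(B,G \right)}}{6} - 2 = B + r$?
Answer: $61060$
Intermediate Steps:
$j = 1$
$r = -14$ ($r = -20 + 6 = -14$)
$R{\left(B,G \right)} = -72 + 6 B$ ($R{\left(B,G \right)} = 12 + 6 \left(B - 14\right) = 12 + 6 \left(-14 + B\right) = 12 + \left(-84 + 6 B\right) = -72 + 6 B$)
$\left(-142\right) \left(-430\right) + R{\left(12,j \right)} = \left(-142\right) \left(-430\right) + \left(-72 + 6 \cdot 12\right) = 61060 + \left(-72 + 72\right) = 61060 + 0 = 61060$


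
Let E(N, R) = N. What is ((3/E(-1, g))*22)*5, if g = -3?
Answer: -330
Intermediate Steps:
((3/E(-1, g))*22)*5 = ((3/(-1))*22)*5 = ((3*(-1))*22)*5 = -3*22*5 = -66*5 = -330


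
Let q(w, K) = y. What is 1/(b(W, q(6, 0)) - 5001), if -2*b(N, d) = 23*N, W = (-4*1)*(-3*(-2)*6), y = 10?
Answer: -1/3345 ≈ -0.00029895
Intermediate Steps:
q(w, K) = 10
W = -144 (W = -24*6 = -4*36 = -144)
b(N, d) = -23*N/2
1/(b(W, q(6, 0)) - 5001) = 1/(-23/2*(-144) - 5001) = 1/(1656 - 5001) = 1/(-3345) = -1/3345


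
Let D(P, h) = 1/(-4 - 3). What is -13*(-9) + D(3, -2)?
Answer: 818/7 ≈ 116.86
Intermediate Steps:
D(P, h) = -⅐ (D(P, h) = 1/(-7) = -⅐)
-13*(-9) + D(3, -2) = -13*(-9) - ⅐ = 117 - ⅐ = 818/7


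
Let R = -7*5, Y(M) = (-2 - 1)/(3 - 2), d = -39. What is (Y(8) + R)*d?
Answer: 1482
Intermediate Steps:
Y(M) = -3 (Y(M) = -3/1 = -3*1 = -3)
R = -35
(Y(8) + R)*d = (-3 - 35)*(-39) = -38*(-39) = 1482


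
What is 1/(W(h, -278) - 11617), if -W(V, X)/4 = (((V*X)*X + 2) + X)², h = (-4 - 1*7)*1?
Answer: -1/2892720651617 ≈ -3.4570e-13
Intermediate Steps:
h = -11 (h = (-4 - 7)*1 = -11*1 = -11)
W(V, X) = -4*(2 + X + V*X²)² (W(V, X) = -4*(((V*X)*X + 2) + X)² = -4*((V*X² + 2) + X)² = -4*((2 + V*X²) + X)² = -4*(2 + X + V*X²)²)
1/(W(h, -278) - 11617) = 1/(-4*(2 - 278 - 11*(-278)²)² - 11617) = 1/(-4*(2 - 278 - 11*77284)² - 11617) = 1/(-4*(2 - 278 - 850124)² - 11617) = 1/(-4*(-850400)² - 11617) = 1/(-4*723180160000 - 11617) = 1/(-2892720640000 - 11617) = 1/(-2892720651617) = -1/2892720651617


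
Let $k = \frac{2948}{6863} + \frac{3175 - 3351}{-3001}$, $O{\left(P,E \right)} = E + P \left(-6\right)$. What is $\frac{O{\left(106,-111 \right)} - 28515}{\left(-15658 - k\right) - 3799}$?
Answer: $\frac{602676143106}{400743761227} \approx 1.5039$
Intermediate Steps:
$O{\left(P,E \right)} = E - 6 P$
$k = \frac{10054836}{20595863}$ ($k = 2948 \cdot \frac{1}{6863} - - \frac{176}{3001} = \frac{2948}{6863} + \frac{176}{3001} = \frac{10054836}{20595863} \approx 0.4882$)
$\frac{O{\left(106,-111 \right)} - 28515}{\left(-15658 - k\right) - 3799} = \frac{\left(-111 - 636\right) - 28515}{\left(-15658 - \frac{10054836}{20595863}\right) - 3799} = \frac{-747 - 28515}{- \frac{322500077690}{20595863} - 3799} = - \frac{29262}{- \frac{400743761227}{20595863}} = \left(-29262\right) \left(- \frac{20595863}{400743761227}\right) = \frac{602676143106}{400743761227}$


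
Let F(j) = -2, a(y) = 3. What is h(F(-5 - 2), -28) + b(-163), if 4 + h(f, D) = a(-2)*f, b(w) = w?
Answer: -173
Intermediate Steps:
h(f, D) = -4 + 3*f
h(F(-5 - 2), -28) + b(-163) = (-4 + 3*(-2)) - 163 = (-4 - 6) - 163 = -10 - 163 = -173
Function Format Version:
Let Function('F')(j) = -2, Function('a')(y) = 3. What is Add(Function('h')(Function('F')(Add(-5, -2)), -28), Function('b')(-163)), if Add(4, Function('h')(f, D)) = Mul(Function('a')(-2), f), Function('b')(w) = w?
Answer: -173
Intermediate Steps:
Function('h')(f, D) = Add(-4, Mul(3, f))
Add(Function('h')(Function('F')(Add(-5, -2)), -28), Function('b')(-163)) = Add(Add(-4, Mul(3, -2)), -163) = Add(Add(-4, -6), -163) = Add(-10, -163) = -173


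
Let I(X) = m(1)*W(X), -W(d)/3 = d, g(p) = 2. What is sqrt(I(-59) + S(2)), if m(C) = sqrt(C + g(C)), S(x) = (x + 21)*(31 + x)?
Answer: sqrt(759 + 177*sqrt(3)) ≈ 32.643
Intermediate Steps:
W(d) = -3*d
S(x) = (21 + x)*(31 + x)
m(C) = sqrt(2 + C) (m(C) = sqrt(C + 2) = sqrt(2 + C))
I(X) = -3*X*sqrt(3) (I(X) = sqrt(2 + 1)*(-3*X) = sqrt(3)*(-3*X) = -3*X*sqrt(3))
sqrt(I(-59) + S(2)) = sqrt(-3*(-59)*sqrt(3) + (651 + 2**2 + 52*2)) = sqrt(177*sqrt(3) + (651 + 4 + 104)) = sqrt(177*sqrt(3) + 759) = sqrt(759 + 177*sqrt(3))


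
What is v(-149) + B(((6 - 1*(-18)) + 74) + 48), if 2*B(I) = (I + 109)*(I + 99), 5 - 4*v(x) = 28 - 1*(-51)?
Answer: 31219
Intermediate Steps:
v(x) = -37/2 (v(x) = 5/4 - (28 - 1*(-51))/4 = 5/4 - (28 + 51)/4 = 5/4 - ¼*79 = 5/4 - 79/4 = -37/2)
B(I) = (99 + I)*(109 + I)/2 (B(I) = ((I + 109)*(I + 99))/2 = ((109 + I)*(99 + I))/2 = ((99 + I)*(109 + I))/2 = (99 + I)*(109 + I)/2)
v(-149) + B(((6 - 1*(-18)) + 74) + 48) = -37/2 + (10791/2 + (((6 - 1*(-18)) + 74) + 48)²/2 + 104*(((6 - 1*(-18)) + 74) + 48)) = -37/2 + (10791/2 + (((6 + 18) + 74) + 48)²/2 + 104*(((6 + 18) + 74) + 48)) = -37/2 + (10791/2 + ((24 + 74) + 48)²/2 + 104*((24 + 74) + 48)) = -37/2 + (10791/2 + (98 + 48)²/2 + 104*(98 + 48)) = -37/2 + (10791/2 + (½)*146² + 104*146) = -37/2 + (10791/2 + (½)*21316 + 15184) = -37/2 + (10791/2 + 10658 + 15184) = -37/2 + 62475/2 = 31219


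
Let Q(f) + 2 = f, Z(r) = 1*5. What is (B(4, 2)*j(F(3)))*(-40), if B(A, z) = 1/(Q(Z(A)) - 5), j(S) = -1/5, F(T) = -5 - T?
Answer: -4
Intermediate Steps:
Z(r) = 5
j(S) = -⅕ (j(S) = -1*⅕ = -⅕)
Q(f) = -2 + f
B(A, z) = -½ (B(A, z) = 1/((-2 + 5) - 5) = 1/(3 - 5) = 1/(-2) = -½)
(B(4, 2)*j(F(3)))*(-40) = -½*(-⅕)*(-40) = (⅒)*(-40) = -4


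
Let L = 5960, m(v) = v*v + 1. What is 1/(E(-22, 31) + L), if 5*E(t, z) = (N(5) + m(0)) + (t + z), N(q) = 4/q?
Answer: 25/149054 ≈ 0.00016772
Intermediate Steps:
m(v) = 1 + v² (m(v) = v² + 1 = 1 + v²)
E(t, z) = 9/25 + t/5 + z/5 (E(t, z) = ((4/5 + (1 + 0²)) + (t + z))/5 = ((4*(⅕) + (1 + 0)) + (t + z))/5 = ((⅘ + 1) + (t + z))/5 = (9/5 + (t + z))/5 = (9/5 + t + z)/5 = 9/25 + t/5 + z/5)
1/(E(-22, 31) + L) = 1/((9/25 + (⅕)*(-22) + (⅕)*31) + 5960) = 1/((9/25 - 22/5 + 31/5) + 5960) = 1/(54/25 + 5960) = 1/(149054/25) = 25/149054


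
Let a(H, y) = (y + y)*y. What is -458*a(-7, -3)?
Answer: -8244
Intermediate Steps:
a(H, y) = 2*y**2 (a(H, y) = (2*y)*y = 2*y**2)
-458*a(-7, -3) = -916*(-3)**2 = -916*9 = -458*18 = -8244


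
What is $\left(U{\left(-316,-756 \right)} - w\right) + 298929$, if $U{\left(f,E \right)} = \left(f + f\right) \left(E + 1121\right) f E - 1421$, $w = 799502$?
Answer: $-55109031274$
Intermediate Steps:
$U{\left(f,E \right)} = -1421 + 2 E f^{2} \left(1121 + E\right)$ ($U{\left(f,E \right)} = 2 f \left(1121 + E\right) f E - 1421 = 2 f^{2} \left(1121 + E\right) E - 1421 = 2 E f^{2} \left(1121 + E\right) - 1421 = -1421 + 2 E f^{2} \left(1121 + E\right)$)
$\left(U{\left(-316,-756 \right)} - w\right) + 298929 = \left(\left(-1421 + 2 \left(-756\right)^{2} \left(-316\right)^{2} + 2242 \left(-756\right) \left(-316\right)^{2}\right) - 799502\right) + 298929 = \left(\left(-1421 + 2 \cdot 571536 \cdot 99856 + 2242 \left(-756\right) 99856\right) - 799502\right) + 298929 = \left(\left(-1421 + 114142597632 - 169251126912\right) - 799502\right) + 298929 = \left(-55108530701 - 799502\right) + 298929 = -55109330203 + 298929 = -55109031274$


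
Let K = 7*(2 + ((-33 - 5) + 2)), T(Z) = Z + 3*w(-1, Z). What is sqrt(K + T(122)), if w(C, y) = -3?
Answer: 5*I*sqrt(5) ≈ 11.18*I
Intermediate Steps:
T(Z) = -9 + Z (T(Z) = Z + 3*(-3) = Z - 9 = -9 + Z)
K = -238 (K = 7*(2 + (-38 + 2)) = 7*(2 - 36) = 7*(-34) = -238)
sqrt(K + T(122)) = sqrt(-238 + (-9 + 122)) = sqrt(-238 + 113) = sqrt(-125) = 5*I*sqrt(5)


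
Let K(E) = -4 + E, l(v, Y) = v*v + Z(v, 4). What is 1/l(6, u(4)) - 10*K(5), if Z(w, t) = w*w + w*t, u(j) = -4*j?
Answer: -959/96 ≈ -9.9896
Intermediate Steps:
Z(w, t) = w**2 + t*w
l(v, Y) = v**2 + v*(4 + v) (l(v, Y) = v*v + v*(4 + v) = v**2 + v*(4 + v))
1/l(6, u(4)) - 10*K(5) = 1/(2*6*(2 + 6)) - 10*(-4 + 5) = 1/(2*6*8) - 10*1 = 1/96 - 10 = -959/96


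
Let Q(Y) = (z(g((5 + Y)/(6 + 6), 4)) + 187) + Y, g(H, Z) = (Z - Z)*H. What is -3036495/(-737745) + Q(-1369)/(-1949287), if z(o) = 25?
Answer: 394656920002/95871782521 ≈ 4.1165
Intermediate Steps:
g(H, Z) = 0 (g(H, Z) = 0*H = 0)
Q(Y) = 212 + Y (Q(Y) = (25 + 187) + Y = 212 + Y)
-3036495/(-737745) + Q(-1369)/(-1949287) = -3036495/(-737745) + (212 - 1369)/(-1949287) = -3036495*(-1/737745) - 1157*(-1/1949287) = 202433/49183 + 1157/1949287 = 394656920002/95871782521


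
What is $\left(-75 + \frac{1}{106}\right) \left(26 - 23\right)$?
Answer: $- \frac{23847}{106} \approx -224.97$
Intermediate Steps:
$\left(-75 + \frac{1}{106}\right) \left(26 - 23\right) = \left(-75 + \frac{1}{106}\right) 3 = \left(- \frac{7949}{106}\right) 3 = - \frac{23847}{106}$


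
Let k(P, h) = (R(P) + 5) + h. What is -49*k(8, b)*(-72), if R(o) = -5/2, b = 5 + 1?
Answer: 29988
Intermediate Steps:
b = 6
R(o) = -5/2 (R(o) = -5*1/2 = -5/2)
k(P, h) = 5/2 + h (k(P, h) = (-5/2 + 5) + h = 5/2 + h)
-49*k(8, b)*(-72) = -49*(5/2 + 6)*(-72) = -49*17/2*(-72) = -833/2*(-72) = 29988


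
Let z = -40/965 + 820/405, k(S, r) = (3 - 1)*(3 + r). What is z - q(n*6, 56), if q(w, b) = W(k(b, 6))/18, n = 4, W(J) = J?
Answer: 15371/15633 ≈ 0.98324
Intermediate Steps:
k(S, r) = 6 + 2*r (k(S, r) = 2*(3 + r) = 6 + 2*r)
q(w, b) = 1 (q(w, b) = (6 + 2*6)/18 = (6 + 12)*(1/18) = 18*(1/18) = 1)
z = 31004/15633 (z = -40*1/965 + 820*(1/405) = -8/193 + 164/81 = 31004/15633 ≈ 1.9832)
z - q(n*6, 56) = 31004/15633 - 1*1 = 31004/15633 - 1 = 15371/15633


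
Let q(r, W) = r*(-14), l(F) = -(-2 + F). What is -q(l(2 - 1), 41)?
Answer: 14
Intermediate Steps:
l(F) = 2 - F
q(r, W) = -14*r
-q(l(2 - 1), 41) = -(-14)*(2 - (2 - 1)) = -(-14)*(2 - 1*1) = -(-14)*(2 - 1) = -(-14) = -1*(-14) = 14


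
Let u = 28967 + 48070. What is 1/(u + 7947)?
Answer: 1/84984 ≈ 1.1767e-5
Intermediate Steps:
u = 77037
1/(u + 7947) = 1/(77037 + 7947) = 1/84984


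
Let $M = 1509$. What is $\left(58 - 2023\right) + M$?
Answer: $-456$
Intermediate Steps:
$\left(58 - 2023\right) + M = \left(58 - 2023\right) + 1509 = -1965 + 1509 = -456$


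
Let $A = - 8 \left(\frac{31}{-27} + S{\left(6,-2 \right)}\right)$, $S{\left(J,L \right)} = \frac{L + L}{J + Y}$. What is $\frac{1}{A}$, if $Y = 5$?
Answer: $\frac{297}{3592} \approx 0.082684$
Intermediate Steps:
$S{\left(J,L \right)} = \frac{2 L}{5 + J}$ ($S{\left(J,L \right)} = \frac{L + L}{J + 5} = \frac{2 L}{5 + J}$)
$A = \frac{3592}{297}$ ($A = - 8 \left(\frac{31}{-27} + 2 \left(-2\right) \frac{1}{5 + 6}\right) = - 8 \left(31 \left(- \frac{1}{27}\right) + 2 \left(-2\right) \frac{1}{11}\right) = - 8 \left(- \frac{31}{27} + 2 \left(-2\right) \frac{1}{11}\right) = - 8 \left(- \frac{31}{27} - \frac{4}{11}\right) = \left(-8\right) \left(- \frac{449}{297}\right) = \frac{3592}{297} \approx 12.094$)
$\frac{1}{A} = \frac{1}{\frac{3592}{297}} = \frac{297}{3592}$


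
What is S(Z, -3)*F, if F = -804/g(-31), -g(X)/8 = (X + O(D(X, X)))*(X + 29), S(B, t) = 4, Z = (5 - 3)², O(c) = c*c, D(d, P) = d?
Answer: -67/310 ≈ -0.21613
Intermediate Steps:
O(c) = c²
Z = 4 (Z = 2² = 4)
g(X) = -8*(29 + X)*(X + X²) (g(X) = -8*(X + X²)*(X + 29) = -8*(X + X²)*(29 + X) = -8*(29 + X)*(X + X²))
F = -67/1240 (F = -804*(-1/(248*(-29 - 1*(-31)² - 30*(-31)))) = -804*(-1/(248*(-29 - 1*961 + 930))) = -804*(-1/(248*(-29 - 961 + 930))) = -804/(8*(-31)*(-60)) = -804/14880 = -804*1/14880 = -67/1240 ≈ -0.054032)
S(Z, -3)*F = 4*(-67/1240) = -67/310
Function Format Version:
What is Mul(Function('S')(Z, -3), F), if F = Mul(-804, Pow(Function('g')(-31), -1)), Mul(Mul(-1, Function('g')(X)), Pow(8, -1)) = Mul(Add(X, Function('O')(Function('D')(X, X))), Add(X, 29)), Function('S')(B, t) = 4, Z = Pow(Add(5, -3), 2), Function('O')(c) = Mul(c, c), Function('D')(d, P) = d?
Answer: Rational(-67, 310) ≈ -0.21613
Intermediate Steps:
Function('O')(c) = Pow(c, 2)
Z = 4 (Z = Pow(2, 2) = 4)
Function('g')(X) = Mul(-8, Add(29, X), Add(X, Pow(X, 2))) (Function('g')(X) = Mul(-8, Mul(Add(X, Pow(X, 2)), Add(X, 29))) = Mul(-8, Mul(Add(X, Pow(X, 2)), Add(29, X))) = Mul(-8, Mul(Add(29, X), Add(X, Pow(X, 2)))) = Mul(-8, Add(29, X), Add(X, Pow(X, 2))))
F = Rational(-67, 1240) (F = Mul(-804, Pow(Mul(8, -31, Add(-29, Mul(-1, Pow(-31, 2)), Mul(-30, -31))), -1)) = Mul(-804, Pow(Mul(8, -31, Add(-29, Mul(-1, 961), 930)), -1)) = Mul(-804, Pow(Mul(8, -31, Add(-29, -961, 930)), -1)) = Mul(-804, Pow(Mul(8, -31, -60), -1)) = Mul(-804, Pow(14880, -1)) = Mul(-804, Rational(1, 14880)) = Rational(-67, 1240) ≈ -0.054032)
Mul(Function('S')(Z, -3), F) = Mul(4, Rational(-67, 1240)) = Rational(-67, 310)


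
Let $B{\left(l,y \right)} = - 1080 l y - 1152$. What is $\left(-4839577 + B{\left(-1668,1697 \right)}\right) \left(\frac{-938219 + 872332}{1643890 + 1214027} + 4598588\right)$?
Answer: $\frac{40113219428925640716859}{2857917} \approx 1.4036 \cdot 10^{16}$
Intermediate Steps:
$B{\left(l,y \right)} = -1152 - 1080 l y$ ($B{\left(l,y \right)} = - 1080 l y - 1152 = -1152 - 1080 l y$)
$\left(-4839577 + B{\left(-1668,1697 \right)}\right) \left(\frac{-938219 + 872332}{1643890 + 1214027} + 4598588\right) = \left(-4839577 - \left(1152 - 3057043680\right)\right) \left(\frac{-938219 + 872332}{1643890 + 1214027} + 4598588\right) = \left(-4839577 + \left(-1152 + 3057043680\right)\right) \left(- \frac{65887}{2857917} + 4598588\right) = \left(-4839577 + 3057042528\right) \left(\left(-65887\right) \frac{1}{2857917} + 4598588\right) = 3052202951 \left(- \frac{65887}{2857917} + 4598588\right) = 3052202951 \cdot \frac{13142382755309}{2857917} = \frac{40113219428925640716859}{2857917}$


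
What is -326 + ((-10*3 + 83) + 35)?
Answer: -238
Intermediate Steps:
-326 + ((-10*3 + 83) + 35) = -326 + ((-30 + 83) + 35) = -326 + (53 + 35) = -326 + 88 = -238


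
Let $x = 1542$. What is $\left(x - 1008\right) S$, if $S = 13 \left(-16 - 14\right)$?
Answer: $-208260$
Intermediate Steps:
$S = -390$ ($S = 13 \left(-30\right) = -390$)
$\left(x - 1008\right) S = \left(1542 - 1008\right) \left(-390\right) = 534 \left(-390\right) = -208260$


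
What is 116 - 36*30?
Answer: -964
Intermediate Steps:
116 - 36*30 = 116 - 1080 = -964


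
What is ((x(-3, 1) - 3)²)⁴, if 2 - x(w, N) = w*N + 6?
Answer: 65536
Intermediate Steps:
x(w, N) = -4 - N*w (x(w, N) = 2 - (w*N + 6) = 2 - (N*w + 6) = 2 - (6 + N*w) = 2 + (-6 - N*w) = -4 - N*w)
((x(-3, 1) - 3)²)⁴ = (((-4 - 1*1*(-3)) - 3)²)⁴ = (((-4 + 3) - 3)²)⁴ = ((-1 - 3)²)⁴ = ((-4)²)⁴ = 16⁴ = 65536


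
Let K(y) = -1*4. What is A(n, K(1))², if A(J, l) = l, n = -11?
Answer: 16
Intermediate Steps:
K(y) = -4
A(n, K(1))² = (-4)² = 16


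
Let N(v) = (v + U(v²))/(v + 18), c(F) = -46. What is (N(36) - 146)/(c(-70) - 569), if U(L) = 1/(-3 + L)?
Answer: 10147463/42940530 ≈ 0.23631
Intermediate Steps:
N(v) = (v + 1/(-3 + v²))/(18 + v) (N(v) = (v + 1/(-3 + v²))/(v + 18) = (v + 1/(-3 + v²))/(18 + v))
(N(36) - 146)/(c(-70) - 569) = ((1 + 36*(-3 + 36²))/((-3 + 36²)*(18 + 36)) - 146)/(-46 - 569) = ((1 + 36*(-3 + 1296))/((-3 + 1296)*54) - 146)/(-615) = ((1/54)*(1 + 36*1293)/1293 - 146)*(-1/615) = ((1/1293)*(1/54)*(1 + 46548) - 146)*(-1/615) = ((1/1293)*(1/54)*46549 - 146)*(-1/615) = (46549/69822 - 146)*(-1/615) = -10147463/69822*(-1/615) = 10147463/42940530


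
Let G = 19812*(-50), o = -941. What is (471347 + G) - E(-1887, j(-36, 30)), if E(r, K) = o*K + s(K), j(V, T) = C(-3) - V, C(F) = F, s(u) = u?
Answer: -488233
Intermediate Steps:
G = -990600
j(V, T) = -3 - V
E(r, K) = -940*K (E(r, K) = -941*K + K = -940*K)
(471347 + G) - E(-1887, j(-36, 30)) = (471347 - 990600) - (-940)*(-3 - 1*(-36)) = -519253 - (-940)*(-3 + 36) = -519253 - (-940)*33 = -519253 - 1*(-31020) = -519253 + 31020 = -488233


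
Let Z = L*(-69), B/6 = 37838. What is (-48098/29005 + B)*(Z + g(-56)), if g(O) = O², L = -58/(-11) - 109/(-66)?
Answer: 192545740437601/319055 ≈ 6.0349e+8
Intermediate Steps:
B = 227028 (B = 6*37838 = 227028)
L = 457/66 (L = -58*(-1/11) - 109*(-1/66) = 58/11 + 109/66 = 457/66 ≈ 6.9242)
Z = -10511/22 (Z = (457/66)*(-69) = -10511/22 ≈ -477.77)
(-48098/29005 + B)*(Z + g(-56)) = (-48098/29005 + 227028)*(-10511/22 + (-56)²) = (-48098*1/29005 + 227028)*(-10511/22 + 3136) = (-48098/29005 + 227028)*(58481/22) = (6584899042/29005)*(58481/22) = 192545740437601/319055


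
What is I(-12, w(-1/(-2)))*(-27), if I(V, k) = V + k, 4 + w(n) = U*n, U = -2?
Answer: 459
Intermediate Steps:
w(n) = -4 - 2*n
I(-12, w(-1/(-2)))*(-27) = (-12 + (-4 - (-2)/(-2)))*(-27) = (-12 + (-4 - (-2)*(-1)/2))*(-27) = (-12 + (-4 - 2*½))*(-27) = (-12 + (-4 - 1))*(-27) = (-12 - 5)*(-27) = -17*(-27) = 459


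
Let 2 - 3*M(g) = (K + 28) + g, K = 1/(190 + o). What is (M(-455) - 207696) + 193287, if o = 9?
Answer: -8516803/597 ≈ -14266.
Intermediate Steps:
K = 1/199 (K = 1/(190 + 9) = 1/199 ≈ 0.0050251)
M(g) = -1725/199 - g/3 (M(g) = 2/3 - ((1/199 + 28) + g)/3 = 2/3 - (5573/199 + g)/3 = 2/3 + (-5573/597 - g/3) = -1725/199 - g/3)
(M(-455) - 207696) + 193287 = ((-1725/199 - 1/3*(-455)) - 207696) + 193287 = ((-1725/199 + 455/3) - 207696) + 193287 = (85370/597 - 207696) + 193287 = -123909142/597 + 193287 = -8516803/597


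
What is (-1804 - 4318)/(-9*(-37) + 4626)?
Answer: -6122/4959 ≈ -1.2345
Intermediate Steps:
(-1804 - 4318)/(-9*(-37) + 4626) = -6122/(333 + 4626) = -6122/4959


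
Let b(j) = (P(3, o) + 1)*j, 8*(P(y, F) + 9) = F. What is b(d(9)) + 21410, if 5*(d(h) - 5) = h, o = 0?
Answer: 106778/5 ≈ 21356.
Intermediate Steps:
d(h) = 5 + h/5
P(y, F) = -9 + F/8
b(j) = -8*j (b(j) = ((-9 + (⅛)*0) + 1)*j = ((-9 + 0) + 1)*j = (-9 + 1)*j = -8*j)
b(d(9)) + 21410 = -8*(5 + (⅕)*9) + 21410 = -8*(5 + 9/5) + 21410 = -8*34/5 + 21410 = -272/5 + 21410 = 106778/5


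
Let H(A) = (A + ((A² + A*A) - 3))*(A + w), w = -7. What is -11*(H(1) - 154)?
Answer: 1694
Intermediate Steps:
H(A) = (-7 + A)*(-3 + A + 2*A²) (H(A) = (A + ((A² + A*A) - 3))*(A - 7) = (A + ((A² + A²) - 3))*(-7 + A) = (A + (2*A² - 3))*(-7 + A) = (A + (-3 + 2*A²))*(-7 + A) = (-3 + A + 2*A²)*(-7 + A) = (-7 + A)*(-3 + A + 2*A²))
-11*(H(1) - 154) = -11*((21 - 13*1² - 10*1 + 2*1³) - 154) = -11*((21 - 13*1 - 10 + 2*1) - 154) = -11*((21 - 13 - 10 + 2) - 154) = -11*(0 - 154) = -11*(-154) = 1694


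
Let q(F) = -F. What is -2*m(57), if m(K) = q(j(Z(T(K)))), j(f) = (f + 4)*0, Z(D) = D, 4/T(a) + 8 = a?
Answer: 0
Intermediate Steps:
T(a) = 4/(-8 + a)
j(f) = 0 (j(f) = (4 + f)*0 = 0)
m(K) = 0 (m(K) = -1*0 = 0)
-2*m(57) = -2*0 = 0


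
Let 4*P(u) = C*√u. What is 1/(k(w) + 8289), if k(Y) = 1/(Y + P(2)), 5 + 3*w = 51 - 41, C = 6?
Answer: 85643/709811931 - 3*√2/236603977 ≈ 0.00012064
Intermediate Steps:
P(u) = 3*√u/2 (P(u) = (6*√u)/4 = 3*√u/2)
w = 5/3 (w = -5/3 + (51 - 41)/3 = -5/3 + (⅓)*10 = -5/3 + 10/3 = 5/3 ≈ 1.6667)
k(Y) = 1/(Y + 3*√2/2)
1/(k(w) + 8289) = 1/(2/(2*(5/3) + 3*√2) + 8289) = 1/(2/(10/3 + 3*√2) + 8289) = 1/(8289 + 2/(10/3 + 3*√2))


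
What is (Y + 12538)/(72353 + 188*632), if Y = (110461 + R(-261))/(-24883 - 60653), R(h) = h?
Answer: 134042521/2043978948 ≈ 0.065579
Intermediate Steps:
Y = -13775/10692 (Y = (110461 - 261)/(-24883 - 60653) = 110200/(-85536) = 110200*(-1/85536) = -13775/10692 ≈ -1.2883)
(Y + 12538)/(72353 + 188*632) = (-13775/10692 + 12538)/(72353 + 188*632) = 134042521/(10692*(72353 + 118816)) = (134042521/10692)/191169 = (134042521/10692)*(1/191169) = 134042521/2043978948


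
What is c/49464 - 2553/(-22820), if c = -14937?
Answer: -17881729/94064040 ≈ -0.19010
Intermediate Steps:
c/49464 - 2553/(-22820) = -14937/49464 - 2553/(-22820) = -14937*1/49464 - 2553*(-1/22820) = -4979/16488 + 2553/22820 = -17881729/94064040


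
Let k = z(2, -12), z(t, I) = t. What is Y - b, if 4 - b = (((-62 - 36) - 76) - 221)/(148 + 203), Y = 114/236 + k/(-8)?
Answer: -405259/82836 ≈ -4.8923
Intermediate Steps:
k = 2
Y = 55/236 (Y = 114/236 + 2/(-8) = 114*(1/236) + 2*(-1/8) = 57/118 - 1/4 = 55/236 ≈ 0.23305)
b = 1799/351 (b = 4 - (((-62 - 36) - 76) - 221)/(148 + 203) = 4 - ((-98 - 76) - 221)/351 = 4 - (-174 - 221)/351 = 4 - (-395)/351 = 4 - 1*(-395/351) = 4 + 395/351 = 1799/351 ≈ 5.1254)
Y - b = 55/236 - 1*1799/351 = 55/236 - 1799/351 = -405259/82836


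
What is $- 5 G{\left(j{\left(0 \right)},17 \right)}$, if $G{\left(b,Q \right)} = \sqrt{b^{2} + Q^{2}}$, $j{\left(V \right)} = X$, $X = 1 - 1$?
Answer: $-85$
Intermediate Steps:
$X = 0$
$j{\left(V \right)} = 0$
$G{\left(b,Q \right)} = \sqrt{Q^{2} + b^{2}}$
$- 5 G{\left(j{\left(0 \right)},17 \right)} = - 5 \sqrt{17^{2} + 0^{2}} = - 5 \sqrt{289 + 0} = - 5 \sqrt{289} = \left(-5\right) 17 = -85$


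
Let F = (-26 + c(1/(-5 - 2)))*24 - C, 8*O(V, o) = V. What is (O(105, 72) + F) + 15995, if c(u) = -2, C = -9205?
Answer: 196329/8 ≈ 24541.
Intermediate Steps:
O(V, o) = V/8
F = 8533 (F = (-26 - 2)*24 - 1*(-9205) = -28*24 + 9205 = -672 + 9205 = 8533)
(O(105, 72) + F) + 15995 = ((⅛)*105 + 8533) + 15995 = (105/8 + 8533) + 15995 = 68369/8 + 15995 = 196329/8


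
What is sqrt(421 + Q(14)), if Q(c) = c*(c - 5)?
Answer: sqrt(547) ≈ 23.388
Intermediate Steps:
Q(c) = c*(-5 + c)
sqrt(421 + Q(14)) = sqrt(421 + 14*(-5 + 14)) = sqrt(421 + 14*9) = sqrt(421 + 126) = sqrt(547)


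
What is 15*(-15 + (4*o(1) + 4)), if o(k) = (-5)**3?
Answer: -7665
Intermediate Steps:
o(k) = -125
15*(-15 + (4*o(1) + 4)) = 15*(-15 + (4*(-125) + 4)) = 15*(-15 + (-500 + 4)) = 15*(-15 - 496) = 15*(-511) = -7665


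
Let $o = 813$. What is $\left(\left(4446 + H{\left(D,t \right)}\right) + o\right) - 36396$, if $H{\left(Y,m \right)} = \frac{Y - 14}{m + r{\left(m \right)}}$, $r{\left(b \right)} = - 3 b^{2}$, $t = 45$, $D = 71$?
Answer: $- \frac{62585389}{2010} \approx -31137.0$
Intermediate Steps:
$H{\left(Y,m \right)} = \frac{-14 + Y}{m - 3 m^{2}}$ ($H{\left(Y,m \right)} = \frac{Y - 14}{m - 3 m^{2}} = \frac{-14 + Y}{m - 3 m^{2}}$)
$\left(\left(4446 + H{\left(D,t \right)}\right) + o\right) - 36396 = \left(\left(4446 + \frac{14 - 71}{45 \left(-1 + 3 \cdot 45\right)}\right) + 813\right) - 36396 = \left(\left(4446 + \frac{14 - 71}{45 \left(-1 + 135\right)}\right) + 813\right) - 36396 = \left(\left(4446 + \frac{1}{45} \cdot \frac{1}{134} \left(-57\right)\right) + 813\right) - 36396 = \left(\left(4446 - \frac{19}{2010}\right) + 813\right) - 36396 = \left(\frac{8936441}{2010} + 813\right) - 36396 = \frac{10570571}{2010} - 36396 = - \frac{62585389}{2010}$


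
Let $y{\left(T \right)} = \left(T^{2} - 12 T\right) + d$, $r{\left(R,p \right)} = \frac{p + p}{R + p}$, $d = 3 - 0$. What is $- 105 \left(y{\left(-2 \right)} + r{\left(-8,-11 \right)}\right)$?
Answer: $- \frac{64155}{19} \approx -3376.6$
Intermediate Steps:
$d = 3$ ($d = 3 + 0 = 3$)
$r{\left(R,p \right)} = \frac{2 p}{R + p}$
$y{\left(T \right)} = 3 + T^{2} - 12 T$ ($y{\left(T \right)} = \left(T^{2} - 12 T\right) + 3 = 3 + T^{2} - 12 T$)
$- 105 \left(y{\left(-2 \right)} + r{\left(-8,-11 \right)}\right) = - 105 \left(\left(3 + \left(-2\right)^{2} - -24\right) + 2 \left(-11\right) \frac{1}{-8 - 11}\right) = - 105 \left(\left(3 + 4 + 24\right) + 2 \left(-11\right) \frac{1}{-19}\right) = - 105 \left(31 + 2 \left(-11\right) \left(- \frac{1}{19}\right)\right) = - 105 \left(31 + \frac{22}{19}\right) = \left(-105\right) \frac{611}{19} = - \frac{64155}{19}$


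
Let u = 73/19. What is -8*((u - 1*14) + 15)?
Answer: -736/19 ≈ -38.737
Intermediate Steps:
u = 73/19 (u = 73*(1/19) = 73/19 ≈ 3.8421)
-8*((u - 1*14) + 15) = -8*((73/19 - 1*14) + 15) = -8*((73/19 - 14) + 15) = -8*(-193/19 + 15) = -8*92/19 = -736/19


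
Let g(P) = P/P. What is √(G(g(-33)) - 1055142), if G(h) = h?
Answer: I*√1055141 ≈ 1027.2*I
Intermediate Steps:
g(P) = 1
√(G(g(-33)) - 1055142) = √(1 - 1055142) = √(-1055141) = I*√1055141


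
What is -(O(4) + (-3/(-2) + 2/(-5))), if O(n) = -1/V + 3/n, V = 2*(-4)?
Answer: -79/40 ≈ -1.9750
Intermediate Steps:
V = -8
O(n) = ⅛ + 3/n (O(n) = -1/(-8) + 3/n = -1*(-⅛) + 3/n = ⅛ + 3/n)
-(O(4) + (-3/(-2) + 2/(-5))) = -((⅛)*(24 + 4)/4 + (-3/(-2) + 2/(-5))) = -((⅛)*(¼)*28 + (-3*(-½) + 2*(-⅕))) = -(7/8 + (3/2 - ⅖)) = -(7/8 + 11/10) = -1*79/40 = -79/40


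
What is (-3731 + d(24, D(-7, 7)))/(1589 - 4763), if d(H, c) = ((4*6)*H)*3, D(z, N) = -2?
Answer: 2003/3174 ≈ 0.63107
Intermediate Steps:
d(H, c) = 72*H (d(H, c) = (24*H)*3 = 72*H)
(-3731 + d(24, D(-7, 7)))/(1589 - 4763) = (-3731 + 72*24)/(1589 - 4763) = (-3731 + 1728)/(-3174) = -2003*(-1/3174) = 2003/3174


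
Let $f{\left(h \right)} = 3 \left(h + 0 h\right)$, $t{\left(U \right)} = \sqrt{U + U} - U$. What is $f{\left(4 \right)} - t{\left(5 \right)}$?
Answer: $17 - \sqrt{10} \approx 13.838$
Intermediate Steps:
$t{\left(U \right)} = - U + \sqrt{2} \sqrt{U}$ ($t{\left(U \right)} = \sqrt{2 U} - U = \sqrt{2} \sqrt{U} - U = - U + \sqrt{2} \sqrt{U}$)
$f{\left(h \right)} = 3 h$ ($f{\left(h \right)} = 3 \left(h + 0\right) = 3 h$)
$f{\left(4 \right)} - t{\left(5 \right)} = 3 \cdot 4 - \left(\left(-1\right) 5 + \sqrt{2} \sqrt{5}\right) = 12 - \left(-5 + \sqrt{10}\right) = 12 + \left(5 - \sqrt{10}\right) = 17 - \sqrt{10}$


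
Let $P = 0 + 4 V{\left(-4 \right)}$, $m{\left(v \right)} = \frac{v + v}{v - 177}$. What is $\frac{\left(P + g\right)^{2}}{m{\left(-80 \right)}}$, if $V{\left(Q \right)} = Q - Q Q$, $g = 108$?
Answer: $\frac{12593}{10} \approx 1259.3$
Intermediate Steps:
$V{\left(Q \right)} = Q - Q^{2}$
$m{\left(v \right)} = \frac{2 v}{-177 + v}$
$P = -80$ ($P = 0 + 4 \left(- 4 \left(1 - -4\right)\right) = 0 + 4 \left(- 4 \left(1 + 4\right)\right) = 0 + 4 \left(\left(-4\right) 5\right) = 0 + 4 \left(-20\right) = 0 - 80 = -80$)
$\frac{\left(P + g\right)^{2}}{m{\left(-80 \right)}} = \frac{\left(-80 + 108\right)^{2}}{2 \left(-80\right) \frac{1}{-177 - 80}} = \frac{28^{2}}{2 \left(-80\right) \frac{1}{-257}} = \frac{784}{2 \left(-80\right) \left(- \frac{1}{257}\right)} = \frac{784}{\frac{160}{257}} = 784 \cdot \frac{257}{160} = \frac{12593}{10}$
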